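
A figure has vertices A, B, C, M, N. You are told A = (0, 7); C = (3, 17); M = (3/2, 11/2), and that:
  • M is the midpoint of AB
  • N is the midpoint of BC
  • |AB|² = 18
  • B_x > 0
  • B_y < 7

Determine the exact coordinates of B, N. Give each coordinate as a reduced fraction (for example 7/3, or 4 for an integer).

1. B_x = 3  [B = 2·M−A = 2·(3/2, 11/2)−(0, 7)]
2. B_y = 4  [B = 2·M−A = 2·(3/2, 11/2)−(0, 7)]
   so B = (3, 4)
3. N_x = 3  [2·N = B+C = (3, 4)+(3, 17)]
4. N_y = 21/2  [2·N = B+C = (3, 4)+(3, 17)]
   so N = (3, 21/2)

B = (3, 4)
N = (3, 21/2)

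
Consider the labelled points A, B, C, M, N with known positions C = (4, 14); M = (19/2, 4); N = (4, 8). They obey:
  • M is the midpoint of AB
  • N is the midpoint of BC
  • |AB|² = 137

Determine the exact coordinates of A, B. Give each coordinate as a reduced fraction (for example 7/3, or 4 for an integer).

1. B_x = 4  [B = 2·N−C = 2·(4, 8)−(4, 14)]
2. B_y = 2  [B = 2·N−C = 2·(4, 8)−(4, 14)]
   so B = (4, 2)
3. A_x = 15  [A = 2·M−B = 2·(19/2, 4)−(4, 2)]
4. A_y = 6  [A = 2·M−B = 2·(19/2, 4)−(4, 2)]
   so A = (15, 6)

A = (15, 6)
B = (4, 2)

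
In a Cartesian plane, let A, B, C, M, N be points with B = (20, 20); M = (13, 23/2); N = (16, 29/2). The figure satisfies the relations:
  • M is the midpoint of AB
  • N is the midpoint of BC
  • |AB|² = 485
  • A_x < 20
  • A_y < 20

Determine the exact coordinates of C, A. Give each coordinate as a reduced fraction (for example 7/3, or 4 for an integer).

C = (12, 9)
A = (6, 3)

1. A_x = 6  [A = 2·M−B = 2·(13, 23/2)−(20, 20)]
2. A_y = 3  [A = 2·M−B = 2·(13, 23/2)−(20, 20)]
   so A = (6, 3)
3. C_x = 12  [C = 2·N−B = 2·(16, 29/2)−(20, 20)]
4. C_y = 9  [C = 2·N−B = 2·(16, 29/2)−(20, 20)]
   so C = (12, 9)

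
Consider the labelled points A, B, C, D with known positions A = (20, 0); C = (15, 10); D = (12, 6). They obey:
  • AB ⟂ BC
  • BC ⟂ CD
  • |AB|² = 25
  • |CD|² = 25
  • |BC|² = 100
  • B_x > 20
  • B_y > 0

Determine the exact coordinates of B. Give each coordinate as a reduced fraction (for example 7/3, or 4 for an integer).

B = (23, 4)

1. B_x = 23  [[BC ⟂ CD ⇒ 3x+4y-85=0] ∩ [|B−(20, 0)|²=25]]
2. B_y = 4  [[BC ⟂ CD ⇒ 3x+4y-85=0] ∩ [|B−(20, 0)|²=25]]
   so B = (23, 4)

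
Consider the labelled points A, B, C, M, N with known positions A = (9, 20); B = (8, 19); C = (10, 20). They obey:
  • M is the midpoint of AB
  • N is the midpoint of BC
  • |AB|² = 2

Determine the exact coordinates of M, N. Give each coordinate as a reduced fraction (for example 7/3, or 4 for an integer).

1. M_x = 17/2  [2·M = A+B = (9, 20)+(8, 19)]
2. M_y = 39/2  [2·M = A+B = (9, 20)+(8, 19)]
   so M = (17/2, 39/2)
3. N_x = 9  [2·N = B+C = (8, 19)+(10, 20)]
4. N_y = 39/2  [2·N = B+C = (8, 19)+(10, 20)]
   so N = (9, 39/2)

M = (17/2, 39/2)
N = (9, 39/2)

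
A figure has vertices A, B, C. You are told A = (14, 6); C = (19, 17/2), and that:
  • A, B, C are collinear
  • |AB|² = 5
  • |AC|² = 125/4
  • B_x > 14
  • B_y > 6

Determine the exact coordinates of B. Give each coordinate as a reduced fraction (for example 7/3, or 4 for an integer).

1. B_x = 16  [[A, B, C are collinear ⇒ 5/2x-5y-5=0] ∩ [|B−(14, 6)|²=5]]
2. B_y = 7  [[A, B, C are collinear ⇒ 5/2x-5y-5=0] ∩ [|B−(14, 6)|²=5]]
   so B = (16, 7)

B = (16, 7)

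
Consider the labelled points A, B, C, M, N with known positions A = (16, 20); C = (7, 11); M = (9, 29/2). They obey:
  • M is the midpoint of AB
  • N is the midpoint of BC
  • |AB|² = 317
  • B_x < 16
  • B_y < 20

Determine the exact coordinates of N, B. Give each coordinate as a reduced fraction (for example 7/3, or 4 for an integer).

N = (9/2, 10)
B = (2, 9)

1. B_x = 2  [B = 2·M−A = 2·(9, 29/2)−(16, 20)]
2. B_y = 9  [B = 2·M−A = 2·(9, 29/2)−(16, 20)]
   so B = (2, 9)
3. N_x = 9/2  [2·N = B+C = (2, 9)+(7, 11)]
4. N_y = 10  [2·N = B+C = (2, 9)+(7, 11)]
   so N = (9/2, 10)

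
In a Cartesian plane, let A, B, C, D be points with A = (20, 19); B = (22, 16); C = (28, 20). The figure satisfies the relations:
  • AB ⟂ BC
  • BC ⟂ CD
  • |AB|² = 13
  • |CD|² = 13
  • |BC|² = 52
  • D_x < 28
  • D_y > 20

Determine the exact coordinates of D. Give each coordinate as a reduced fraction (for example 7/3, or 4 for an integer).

1. D_x = 26  [[BC ⟂ CD ⇒ 6x+4y-248=0] ∩ [|D−(28, 20)|²=13]]
2. D_y = 23  [[BC ⟂ CD ⇒ 6x+4y-248=0] ∩ [|D−(28, 20)|²=13]]
   so D = (26, 23)

D = (26, 23)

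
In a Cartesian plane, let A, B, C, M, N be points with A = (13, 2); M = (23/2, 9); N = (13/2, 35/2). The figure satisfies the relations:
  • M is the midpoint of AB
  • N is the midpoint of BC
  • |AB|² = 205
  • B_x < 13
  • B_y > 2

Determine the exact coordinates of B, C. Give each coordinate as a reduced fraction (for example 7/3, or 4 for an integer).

B = (10, 16)
C = (3, 19)

1. B_x = 10  [B = 2·M−A = 2·(23/2, 9)−(13, 2)]
2. B_y = 16  [B = 2·M−A = 2·(23/2, 9)−(13, 2)]
   so B = (10, 16)
3. C_x = 3  [C = 2·N−B = 2·(13/2, 35/2)−(10, 16)]
4. C_y = 19  [C = 2·N−B = 2·(13/2, 35/2)−(10, 16)]
   so C = (3, 19)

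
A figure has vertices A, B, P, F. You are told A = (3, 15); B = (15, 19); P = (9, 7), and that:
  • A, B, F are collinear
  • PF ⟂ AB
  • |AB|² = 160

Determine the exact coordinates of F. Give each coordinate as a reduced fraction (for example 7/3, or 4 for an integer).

1. F_x = 6  [[A, B, F are collinear ⇒ -4x+12y-168=0] ∩ [PF ⟂ AB ⇒ 12x+4y-136=0]]
2. F_y = 16  [[A, B, F are collinear ⇒ -4x+12y-168=0] ∩ [PF ⟂ AB ⇒ 12x+4y-136=0]]
   so F = (6, 16)

F = (6, 16)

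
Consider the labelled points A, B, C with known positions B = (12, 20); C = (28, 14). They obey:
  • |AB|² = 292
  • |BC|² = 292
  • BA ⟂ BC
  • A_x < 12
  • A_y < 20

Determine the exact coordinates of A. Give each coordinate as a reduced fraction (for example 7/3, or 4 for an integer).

A = (6, 4)

1. A_x = 6  [[BA ⟂ BC ⇒ 16x-6y-72=0] ∩ [|A−(12, 20)|²=292]]
2. A_y = 4  [[BA ⟂ BC ⇒ 16x-6y-72=0] ∩ [|A−(12, 20)|²=292]]
   so A = (6, 4)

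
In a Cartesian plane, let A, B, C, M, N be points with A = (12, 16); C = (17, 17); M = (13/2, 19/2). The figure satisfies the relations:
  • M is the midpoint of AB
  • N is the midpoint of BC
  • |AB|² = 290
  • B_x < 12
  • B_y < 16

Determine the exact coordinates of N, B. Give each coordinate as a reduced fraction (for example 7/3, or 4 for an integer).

1. B_x = 1  [B = 2·M−A = 2·(13/2, 19/2)−(12, 16)]
2. B_y = 3  [B = 2·M−A = 2·(13/2, 19/2)−(12, 16)]
   so B = (1, 3)
3. N_x = 9  [2·N = B+C = (1, 3)+(17, 17)]
4. N_y = 10  [2·N = B+C = (1, 3)+(17, 17)]
   so N = (9, 10)

N = (9, 10)
B = (1, 3)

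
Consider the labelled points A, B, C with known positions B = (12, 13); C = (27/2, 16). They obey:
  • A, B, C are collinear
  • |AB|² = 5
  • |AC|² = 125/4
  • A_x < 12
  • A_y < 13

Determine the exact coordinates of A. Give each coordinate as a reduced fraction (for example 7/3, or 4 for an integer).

1. A_x = 11  [[A, B, C are collinear ⇒ -3x+3/2y+33/2=0] ∩ [|A−(12, 13)|²=5]]
2. A_y = 11  [[A, B, C are collinear ⇒ -3x+3/2y+33/2=0] ∩ [|A−(12, 13)|²=5]]
   so A = (11, 11)

A = (11, 11)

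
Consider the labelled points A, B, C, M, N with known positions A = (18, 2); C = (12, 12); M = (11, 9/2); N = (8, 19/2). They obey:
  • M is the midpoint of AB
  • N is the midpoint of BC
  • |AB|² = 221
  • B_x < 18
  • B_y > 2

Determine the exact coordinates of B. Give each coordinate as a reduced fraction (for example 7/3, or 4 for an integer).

1. B_x = 4  [B = 2·M−A = 2·(11, 9/2)−(18, 2)]
2. B_y = 7  [B = 2·M−A = 2·(11, 9/2)−(18, 2)]
   so B = (4, 7)

B = (4, 7)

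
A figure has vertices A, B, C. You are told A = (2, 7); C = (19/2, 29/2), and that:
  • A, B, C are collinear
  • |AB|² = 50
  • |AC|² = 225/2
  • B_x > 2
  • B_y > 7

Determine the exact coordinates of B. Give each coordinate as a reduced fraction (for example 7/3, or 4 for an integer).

B = (7, 12)

1. B_x = 7  [[A, B, C are collinear ⇒ 15/2x-15/2y+75/2=0] ∩ [|B−(2, 7)|²=50]]
2. B_y = 12  [[A, B, C are collinear ⇒ 15/2x-15/2y+75/2=0] ∩ [|B−(2, 7)|²=50]]
   so B = (7, 12)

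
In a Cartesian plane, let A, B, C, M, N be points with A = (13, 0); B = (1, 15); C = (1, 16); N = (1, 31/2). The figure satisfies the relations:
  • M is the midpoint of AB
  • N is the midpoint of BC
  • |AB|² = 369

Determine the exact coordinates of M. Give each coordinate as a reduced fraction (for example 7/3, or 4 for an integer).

1. M_x = 7  [2·M = A+B = (13, 0)+(1, 15)]
2. M_y = 15/2  [2·M = A+B = (13, 0)+(1, 15)]
   so M = (7, 15/2)

M = (7, 15/2)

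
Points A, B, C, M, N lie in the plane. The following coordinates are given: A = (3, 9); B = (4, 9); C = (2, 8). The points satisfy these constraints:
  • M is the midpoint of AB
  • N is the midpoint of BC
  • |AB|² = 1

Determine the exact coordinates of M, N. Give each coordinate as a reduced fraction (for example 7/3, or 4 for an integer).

M = (7/2, 9)
N = (3, 17/2)

1. M_x = 7/2  [2·M = A+B = (3, 9)+(4, 9)]
2. M_y = 9  [2·M = A+B = (3, 9)+(4, 9)]
   so M = (7/2, 9)
3. N_x = 3  [2·N = B+C = (4, 9)+(2, 8)]
4. N_y = 17/2  [2·N = B+C = (4, 9)+(2, 8)]
   so N = (3, 17/2)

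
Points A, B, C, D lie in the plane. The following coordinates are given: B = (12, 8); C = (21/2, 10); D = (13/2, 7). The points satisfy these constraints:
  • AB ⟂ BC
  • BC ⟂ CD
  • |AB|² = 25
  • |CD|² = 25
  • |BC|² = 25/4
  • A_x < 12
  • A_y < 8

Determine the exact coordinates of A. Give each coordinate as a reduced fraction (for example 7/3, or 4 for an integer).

A = (8, 5)

1. A_x = 8  [[AB ⟂ BC ⇒ 3/2x-2y-2=0] ∩ [|A−(12, 8)|²=25]]
2. A_y = 5  [[AB ⟂ BC ⇒ 3/2x-2y-2=0] ∩ [|A−(12, 8)|²=25]]
   so A = (8, 5)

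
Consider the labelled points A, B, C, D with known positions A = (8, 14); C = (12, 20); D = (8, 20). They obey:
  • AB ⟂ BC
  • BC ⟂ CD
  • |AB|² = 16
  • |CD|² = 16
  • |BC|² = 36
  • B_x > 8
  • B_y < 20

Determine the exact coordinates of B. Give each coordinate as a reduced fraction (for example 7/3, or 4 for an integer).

B = (12, 14)

1. B_x = 12  [[BC ⟂ CD ⇒ 4x-48=0] ∩ [|B−(8, 14)|²=16]]
2. B_y = 14  [[BC ⟂ CD ⇒ 4x-48=0] ∩ [|B−(8, 14)|²=16]]
   so B = (12, 14)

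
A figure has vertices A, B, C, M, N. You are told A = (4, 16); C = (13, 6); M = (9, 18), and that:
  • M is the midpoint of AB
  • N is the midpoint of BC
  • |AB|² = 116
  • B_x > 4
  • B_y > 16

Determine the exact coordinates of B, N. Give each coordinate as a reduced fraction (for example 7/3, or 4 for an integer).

B = (14, 20)
N = (27/2, 13)

1. B_x = 14  [B = 2·M−A = 2·(9, 18)−(4, 16)]
2. B_y = 20  [B = 2·M−A = 2·(9, 18)−(4, 16)]
   so B = (14, 20)
3. N_x = 27/2  [2·N = B+C = (14, 20)+(13, 6)]
4. N_y = 13  [2·N = B+C = (14, 20)+(13, 6)]
   so N = (27/2, 13)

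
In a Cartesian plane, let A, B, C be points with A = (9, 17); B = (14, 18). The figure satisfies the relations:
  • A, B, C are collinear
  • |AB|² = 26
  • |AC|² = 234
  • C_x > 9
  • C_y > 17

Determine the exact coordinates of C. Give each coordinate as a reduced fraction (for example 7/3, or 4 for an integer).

C = (24, 20)

1. C_x = 24  [[A, B, C are collinear ⇒ -1x+5y-76=0] ∩ [|C−(9, 17)|²=234]]
2. C_y = 20  [[A, B, C are collinear ⇒ -1x+5y-76=0] ∩ [|C−(9, 17)|²=234]]
   so C = (24, 20)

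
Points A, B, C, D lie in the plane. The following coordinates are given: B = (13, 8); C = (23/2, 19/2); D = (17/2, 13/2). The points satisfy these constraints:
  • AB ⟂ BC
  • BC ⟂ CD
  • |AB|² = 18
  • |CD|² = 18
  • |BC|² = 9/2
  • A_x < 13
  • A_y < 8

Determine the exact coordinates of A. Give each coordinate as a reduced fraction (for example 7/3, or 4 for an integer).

A = (10, 5)

1. A_x = 10  [[AB ⟂ BC ⇒ 3/2x-3/2y-15/2=0] ∩ [|A−(13, 8)|²=18]]
2. A_y = 5  [[AB ⟂ BC ⇒ 3/2x-3/2y-15/2=0] ∩ [|A−(13, 8)|²=18]]
   so A = (10, 5)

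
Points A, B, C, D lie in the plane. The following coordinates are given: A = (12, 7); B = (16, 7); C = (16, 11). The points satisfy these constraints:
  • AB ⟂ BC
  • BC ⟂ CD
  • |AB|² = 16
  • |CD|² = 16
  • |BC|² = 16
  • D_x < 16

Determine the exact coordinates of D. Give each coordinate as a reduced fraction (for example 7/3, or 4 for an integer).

1. D_x = 12  [[BC ⟂ CD ⇒ 4y-44=0] ∩ [|D−(16, 11)|²=16]]
2. D_y = 11  [[BC ⟂ CD ⇒ 4y-44=0] ∩ [|D−(16, 11)|²=16]]
   so D = (12, 11)

D = (12, 11)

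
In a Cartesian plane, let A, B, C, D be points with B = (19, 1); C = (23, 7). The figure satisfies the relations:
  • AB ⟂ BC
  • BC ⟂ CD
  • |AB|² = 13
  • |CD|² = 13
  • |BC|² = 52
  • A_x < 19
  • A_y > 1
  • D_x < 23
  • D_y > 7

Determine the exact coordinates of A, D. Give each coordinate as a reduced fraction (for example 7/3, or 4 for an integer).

1. A_x = 16  [[AB ⟂ BC ⇒ -4x-6y+82=0] ∩ [|A−(19, 1)|²=13]]
2. A_y = 3  [[AB ⟂ BC ⇒ -4x-6y+82=0] ∩ [|A−(19, 1)|²=13]]
   so A = (16, 3)
3. D_x = 20  [[BC ⟂ CD ⇒ 4x+6y-134=0] ∩ [|D−(23, 7)|²=13]]
4. D_y = 9  [[BC ⟂ CD ⇒ 4x+6y-134=0] ∩ [|D−(23, 7)|²=13]]
   so D = (20, 9)

A = (16, 3)
D = (20, 9)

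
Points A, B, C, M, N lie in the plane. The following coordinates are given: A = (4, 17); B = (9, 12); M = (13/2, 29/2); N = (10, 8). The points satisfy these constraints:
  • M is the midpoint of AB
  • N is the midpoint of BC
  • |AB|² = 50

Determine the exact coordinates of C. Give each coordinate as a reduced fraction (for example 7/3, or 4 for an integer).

C = (11, 4)

1. C_x = 11  [C = 2·N−B = 2·(10, 8)−(9, 12)]
2. C_y = 4  [C = 2·N−B = 2·(10, 8)−(9, 12)]
   so C = (11, 4)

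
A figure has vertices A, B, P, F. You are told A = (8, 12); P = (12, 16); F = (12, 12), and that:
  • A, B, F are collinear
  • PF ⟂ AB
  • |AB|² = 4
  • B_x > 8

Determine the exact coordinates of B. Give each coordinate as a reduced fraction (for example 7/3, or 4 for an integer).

1. B_x = 10  [[A, B, F are collinear ⇒ -4y+48=0] ∩ [|B−(8, 12)|²=4]]
2. B_y = 12  [[A, B, F are collinear ⇒ -4y+48=0] ∩ [|B−(8, 12)|²=4]]
   so B = (10, 12)

B = (10, 12)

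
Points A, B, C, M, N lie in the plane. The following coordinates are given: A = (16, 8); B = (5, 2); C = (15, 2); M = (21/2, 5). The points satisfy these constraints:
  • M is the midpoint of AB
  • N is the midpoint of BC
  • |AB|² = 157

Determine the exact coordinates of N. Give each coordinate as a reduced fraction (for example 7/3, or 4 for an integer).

1. N_x = 10  [2·N = B+C = (5, 2)+(15, 2)]
2. N_y = 2  [2·N = B+C = (5, 2)+(15, 2)]
   so N = (10, 2)

N = (10, 2)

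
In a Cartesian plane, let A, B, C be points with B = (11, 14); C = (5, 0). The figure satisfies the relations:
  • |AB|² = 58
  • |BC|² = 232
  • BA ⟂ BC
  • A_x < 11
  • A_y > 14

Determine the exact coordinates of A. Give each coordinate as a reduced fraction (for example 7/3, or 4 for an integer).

1. A_x = 4  [[BA ⟂ BC ⇒ -6x-14y+262=0] ∩ [|A−(11, 14)|²=58]]
2. A_y = 17  [[BA ⟂ BC ⇒ -6x-14y+262=0] ∩ [|A−(11, 14)|²=58]]
   so A = (4, 17)

A = (4, 17)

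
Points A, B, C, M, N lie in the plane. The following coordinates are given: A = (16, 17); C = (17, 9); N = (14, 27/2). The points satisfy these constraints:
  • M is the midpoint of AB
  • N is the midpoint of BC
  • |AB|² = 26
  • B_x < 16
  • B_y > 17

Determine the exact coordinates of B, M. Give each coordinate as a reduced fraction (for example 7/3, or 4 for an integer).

B = (11, 18)
M = (27/2, 35/2)

1. B_x = 11  [B = 2·N−C = 2·(14, 27/2)−(17, 9)]
2. B_y = 18  [B = 2·N−C = 2·(14, 27/2)−(17, 9)]
   so B = (11, 18)
3. M_x = 27/2  [2·M = A+B = (16, 17)+(11, 18)]
4. M_y = 35/2  [2·M = A+B = (16, 17)+(11, 18)]
   so M = (27/2, 35/2)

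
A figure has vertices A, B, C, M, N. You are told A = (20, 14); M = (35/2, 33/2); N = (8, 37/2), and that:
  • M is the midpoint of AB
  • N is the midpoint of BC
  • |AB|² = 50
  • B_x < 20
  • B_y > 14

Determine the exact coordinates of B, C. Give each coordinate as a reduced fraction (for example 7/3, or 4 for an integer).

B = (15, 19)
C = (1, 18)

1. B_x = 15  [B = 2·M−A = 2·(35/2, 33/2)−(20, 14)]
2. B_y = 19  [B = 2·M−A = 2·(35/2, 33/2)−(20, 14)]
   so B = (15, 19)
3. C_x = 1  [C = 2·N−B = 2·(8, 37/2)−(15, 19)]
4. C_y = 18  [C = 2·N−B = 2·(8, 37/2)−(15, 19)]
   so C = (1, 18)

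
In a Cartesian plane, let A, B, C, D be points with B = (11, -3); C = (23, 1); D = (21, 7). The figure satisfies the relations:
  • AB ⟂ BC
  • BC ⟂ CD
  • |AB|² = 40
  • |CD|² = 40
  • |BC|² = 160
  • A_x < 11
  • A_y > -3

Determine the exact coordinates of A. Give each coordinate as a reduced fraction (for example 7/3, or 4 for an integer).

1. A_x = 9  [[AB ⟂ BC ⇒ -12x-4y+120=0] ∩ [|A−(11, -3)|²=40]]
2. A_y = 3  [[AB ⟂ BC ⇒ -12x-4y+120=0] ∩ [|A−(11, -3)|²=40]]
   so A = (9, 3)

A = (9, 3)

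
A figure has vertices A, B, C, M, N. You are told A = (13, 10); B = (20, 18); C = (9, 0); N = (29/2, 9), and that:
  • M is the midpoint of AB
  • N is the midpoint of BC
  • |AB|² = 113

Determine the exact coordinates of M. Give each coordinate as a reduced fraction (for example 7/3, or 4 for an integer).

M = (33/2, 14)

1. M_x = 33/2  [2·M = A+B = (13, 10)+(20, 18)]
2. M_y = 14  [2·M = A+B = (13, 10)+(20, 18)]
   so M = (33/2, 14)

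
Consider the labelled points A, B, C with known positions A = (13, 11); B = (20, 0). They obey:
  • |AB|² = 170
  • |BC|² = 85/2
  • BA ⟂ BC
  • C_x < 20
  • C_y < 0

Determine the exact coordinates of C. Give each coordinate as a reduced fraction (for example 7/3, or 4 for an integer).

1. C_x = 29/2  [[BA ⟂ BC ⇒ -7x+11y+140=0] ∩ [|C−(20, 0)|²=85/2]]
2. C_y = -7/2  [[BA ⟂ BC ⇒ -7x+11y+140=0] ∩ [|C−(20, 0)|²=85/2]]
   so C = (29/2, -7/2)

C = (29/2, -7/2)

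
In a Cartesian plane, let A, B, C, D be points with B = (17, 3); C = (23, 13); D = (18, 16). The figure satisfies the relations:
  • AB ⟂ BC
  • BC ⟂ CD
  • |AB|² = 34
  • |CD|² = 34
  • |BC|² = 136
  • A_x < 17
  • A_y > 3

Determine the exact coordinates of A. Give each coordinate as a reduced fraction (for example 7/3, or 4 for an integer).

A = (12, 6)

1. A_x = 12  [[AB ⟂ BC ⇒ -6x-10y+132=0] ∩ [|A−(17, 3)|²=34]]
2. A_y = 6  [[AB ⟂ BC ⇒ -6x-10y+132=0] ∩ [|A−(17, 3)|²=34]]
   so A = (12, 6)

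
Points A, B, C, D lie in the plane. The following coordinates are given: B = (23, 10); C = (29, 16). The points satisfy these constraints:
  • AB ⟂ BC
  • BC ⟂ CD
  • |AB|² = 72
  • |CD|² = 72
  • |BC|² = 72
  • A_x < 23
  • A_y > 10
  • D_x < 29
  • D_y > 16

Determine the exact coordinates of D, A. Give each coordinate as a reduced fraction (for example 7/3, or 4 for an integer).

D = (23, 22)
A = (17, 16)

1. D_x = 23  [[BC ⟂ CD ⇒ 6x+6y-270=0] ∩ [|D−(29, 16)|²=72]]
2. D_y = 22  [[BC ⟂ CD ⇒ 6x+6y-270=0] ∩ [|D−(29, 16)|²=72]]
   so D = (23, 22)
3. A_x = 17  [[AB ⟂ BC ⇒ -6x-6y+198=0] ∩ [|A−(23, 10)|²=72]]
4. A_y = 16  [[AB ⟂ BC ⇒ -6x-6y+198=0] ∩ [|A−(23, 10)|²=72]]
   so A = (17, 16)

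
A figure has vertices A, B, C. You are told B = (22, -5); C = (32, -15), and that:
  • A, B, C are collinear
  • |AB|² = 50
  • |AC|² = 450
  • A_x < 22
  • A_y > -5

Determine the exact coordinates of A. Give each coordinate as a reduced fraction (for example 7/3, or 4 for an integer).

A = (17, 0)

1. A_x = 17  [[A, B, C are collinear ⇒ 10x+10y-170=0] ∩ [|A−(22, -5)|²=50]]
2. A_y = 0  [[A, B, C are collinear ⇒ 10x+10y-170=0] ∩ [|A−(22, -5)|²=50]]
   so A = (17, 0)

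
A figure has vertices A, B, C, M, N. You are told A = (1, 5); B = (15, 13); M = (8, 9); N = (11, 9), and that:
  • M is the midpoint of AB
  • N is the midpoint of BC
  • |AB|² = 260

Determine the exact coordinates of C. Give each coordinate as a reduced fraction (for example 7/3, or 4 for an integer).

C = (7, 5)

1. C_x = 7  [C = 2·N−B = 2·(11, 9)−(15, 13)]
2. C_y = 5  [C = 2·N−B = 2·(11, 9)−(15, 13)]
   so C = (7, 5)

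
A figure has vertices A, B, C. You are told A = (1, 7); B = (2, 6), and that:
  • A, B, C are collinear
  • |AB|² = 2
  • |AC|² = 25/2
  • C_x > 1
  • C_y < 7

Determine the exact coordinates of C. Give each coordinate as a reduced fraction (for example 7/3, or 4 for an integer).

1. C_x = 7/2  [[A, B, C are collinear ⇒ 1x+1y-8=0] ∩ [|C−(1, 7)|²=25/2]]
2. C_y = 9/2  [[A, B, C are collinear ⇒ 1x+1y-8=0] ∩ [|C−(1, 7)|²=25/2]]
   so C = (7/2, 9/2)

C = (7/2, 9/2)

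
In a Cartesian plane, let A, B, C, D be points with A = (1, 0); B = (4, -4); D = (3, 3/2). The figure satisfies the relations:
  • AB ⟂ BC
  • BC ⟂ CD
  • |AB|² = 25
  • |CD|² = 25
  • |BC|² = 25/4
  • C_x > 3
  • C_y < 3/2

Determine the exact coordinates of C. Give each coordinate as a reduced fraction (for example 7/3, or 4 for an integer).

1. C_x = 6  [[AB ⟂ BC ⇒ 3x-4y-28=0] ∩ [|C−(3, 3/2)|²=25]]
2. C_y = -5/2  [[AB ⟂ BC ⇒ 3x-4y-28=0] ∩ [|C−(3, 3/2)|²=25]]
   so C = (6, -5/2)

C = (6, -5/2)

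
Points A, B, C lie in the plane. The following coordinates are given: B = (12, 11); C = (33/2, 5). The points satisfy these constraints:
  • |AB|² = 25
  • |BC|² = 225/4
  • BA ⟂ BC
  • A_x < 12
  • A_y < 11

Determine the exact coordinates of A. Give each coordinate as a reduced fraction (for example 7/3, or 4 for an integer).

1. A_x = 8  [[BA ⟂ BC ⇒ 9/2x-6y+12=0] ∩ [|A−(12, 11)|²=25]]
2. A_y = 8  [[BA ⟂ BC ⇒ 9/2x-6y+12=0] ∩ [|A−(12, 11)|²=25]]
   so A = (8, 8)

A = (8, 8)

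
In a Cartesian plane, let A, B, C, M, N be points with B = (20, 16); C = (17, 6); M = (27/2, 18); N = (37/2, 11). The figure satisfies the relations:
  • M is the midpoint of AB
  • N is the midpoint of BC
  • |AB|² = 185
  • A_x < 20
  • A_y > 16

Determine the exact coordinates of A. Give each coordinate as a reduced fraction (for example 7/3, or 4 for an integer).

1. A_x = 7  [A = 2·M−B = 2·(27/2, 18)−(20, 16)]
2. A_y = 20  [A = 2·M−B = 2·(27/2, 18)−(20, 16)]
   so A = (7, 20)

A = (7, 20)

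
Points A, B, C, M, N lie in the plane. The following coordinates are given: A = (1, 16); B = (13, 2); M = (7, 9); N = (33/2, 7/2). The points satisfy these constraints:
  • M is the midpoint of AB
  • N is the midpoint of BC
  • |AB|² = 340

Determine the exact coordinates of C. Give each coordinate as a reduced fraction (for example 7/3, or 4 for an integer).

1. C_x = 20  [C = 2·N−B = 2·(33/2, 7/2)−(13, 2)]
2. C_y = 5  [C = 2·N−B = 2·(33/2, 7/2)−(13, 2)]
   so C = (20, 5)

C = (20, 5)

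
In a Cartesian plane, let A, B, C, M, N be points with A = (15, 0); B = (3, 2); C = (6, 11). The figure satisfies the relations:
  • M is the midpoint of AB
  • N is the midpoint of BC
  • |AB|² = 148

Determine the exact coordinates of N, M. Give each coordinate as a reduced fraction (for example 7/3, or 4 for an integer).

1. M_x = 9  [2·M = A+B = (15, 0)+(3, 2)]
2. M_y = 1  [2·M = A+B = (15, 0)+(3, 2)]
   so M = (9, 1)
3. N_x = 9/2  [2·N = B+C = (3, 2)+(6, 11)]
4. N_y = 13/2  [2·N = B+C = (3, 2)+(6, 11)]
   so N = (9/2, 13/2)

N = (9/2, 13/2)
M = (9, 1)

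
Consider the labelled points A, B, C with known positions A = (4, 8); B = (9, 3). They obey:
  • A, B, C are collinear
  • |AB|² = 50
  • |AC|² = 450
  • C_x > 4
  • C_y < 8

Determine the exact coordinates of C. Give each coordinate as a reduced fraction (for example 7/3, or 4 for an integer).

1. C_x = 19  [[A, B, C are collinear ⇒ 5x+5y-60=0] ∩ [|C−(4, 8)|²=450]]
2. C_y = -7  [[A, B, C are collinear ⇒ 5x+5y-60=0] ∩ [|C−(4, 8)|²=450]]
   so C = (19, -7)

C = (19, -7)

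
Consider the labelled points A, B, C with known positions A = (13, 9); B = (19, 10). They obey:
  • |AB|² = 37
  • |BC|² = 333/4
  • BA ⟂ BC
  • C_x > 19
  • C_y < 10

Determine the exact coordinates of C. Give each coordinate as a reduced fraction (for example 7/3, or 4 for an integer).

C = (41/2, 1)

1. C_x = 41/2  [[BA ⟂ BC ⇒ -6x-1y+124=0] ∩ [|C−(19, 10)|²=333/4]]
2. C_y = 1  [[BA ⟂ BC ⇒ -6x-1y+124=0] ∩ [|C−(19, 10)|²=333/4]]
   so C = (41/2, 1)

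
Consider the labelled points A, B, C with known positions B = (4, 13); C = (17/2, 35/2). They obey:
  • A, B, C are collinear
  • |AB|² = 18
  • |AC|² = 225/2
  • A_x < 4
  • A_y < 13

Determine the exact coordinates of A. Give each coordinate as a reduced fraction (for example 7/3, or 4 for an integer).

A = (1, 10)

1. A_x = 1  [[A, B, C are collinear ⇒ -9/2x+9/2y-81/2=0] ∩ [|A−(4, 13)|²=18]]
2. A_y = 10  [[A, B, C are collinear ⇒ -9/2x+9/2y-81/2=0] ∩ [|A−(4, 13)|²=18]]
   so A = (1, 10)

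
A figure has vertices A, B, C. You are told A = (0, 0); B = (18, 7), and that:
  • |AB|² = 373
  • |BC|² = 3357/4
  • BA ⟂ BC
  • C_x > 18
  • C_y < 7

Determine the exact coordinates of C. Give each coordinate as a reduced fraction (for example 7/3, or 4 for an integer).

1. C_x = 57/2  [[BA ⟂ BC ⇒ -18x-7y+373=0] ∩ [|C−(18, 7)|²=3357/4]]
2. C_y = -20  [[BA ⟂ BC ⇒ -18x-7y+373=0] ∩ [|C−(18, 7)|²=3357/4]]
   so C = (57/2, -20)

C = (57/2, -20)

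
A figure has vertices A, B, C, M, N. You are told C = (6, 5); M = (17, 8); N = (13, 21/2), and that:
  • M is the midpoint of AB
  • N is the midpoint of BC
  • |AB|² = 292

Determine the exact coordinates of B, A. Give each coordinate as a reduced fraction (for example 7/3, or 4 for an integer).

1. B_x = 20  [B = 2·N−C = 2·(13, 21/2)−(6, 5)]
2. B_y = 16  [B = 2·N−C = 2·(13, 21/2)−(6, 5)]
   so B = (20, 16)
3. A_x = 14  [A = 2·M−B = 2·(17, 8)−(20, 16)]
4. A_y = 0  [A = 2·M−B = 2·(17, 8)−(20, 16)]
   so A = (14, 0)

B = (20, 16)
A = (14, 0)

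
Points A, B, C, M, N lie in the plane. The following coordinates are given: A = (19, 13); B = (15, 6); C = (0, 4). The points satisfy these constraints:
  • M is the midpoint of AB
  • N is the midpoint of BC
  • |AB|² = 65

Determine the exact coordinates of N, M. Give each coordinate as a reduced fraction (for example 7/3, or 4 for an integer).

1. M_x = 17  [2·M = A+B = (19, 13)+(15, 6)]
2. M_y = 19/2  [2·M = A+B = (19, 13)+(15, 6)]
   so M = (17, 19/2)
3. N_x = 15/2  [2·N = B+C = (15, 6)+(0, 4)]
4. N_y = 5  [2·N = B+C = (15, 6)+(0, 4)]
   so N = (15/2, 5)

N = (15/2, 5)
M = (17, 19/2)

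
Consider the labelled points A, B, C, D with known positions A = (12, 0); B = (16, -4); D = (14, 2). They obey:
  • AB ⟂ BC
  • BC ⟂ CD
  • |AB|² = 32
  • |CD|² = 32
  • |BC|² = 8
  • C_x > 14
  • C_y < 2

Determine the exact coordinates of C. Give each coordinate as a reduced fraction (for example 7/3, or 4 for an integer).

1. C_x = 18  [[AB ⟂ BC ⇒ 4x-4y-80=0] ∩ [|C−(14, 2)|²=32]]
2. C_y = -2  [[AB ⟂ BC ⇒ 4x-4y-80=0] ∩ [|C−(14, 2)|²=32]]
   so C = (18, -2)

C = (18, -2)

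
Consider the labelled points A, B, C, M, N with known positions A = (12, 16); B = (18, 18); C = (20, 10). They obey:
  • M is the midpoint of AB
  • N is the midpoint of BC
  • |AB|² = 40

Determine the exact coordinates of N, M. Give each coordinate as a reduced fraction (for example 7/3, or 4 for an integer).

1. M_x = 15  [2·M = A+B = (12, 16)+(18, 18)]
2. M_y = 17  [2·M = A+B = (12, 16)+(18, 18)]
   so M = (15, 17)
3. N_x = 19  [2·N = B+C = (18, 18)+(20, 10)]
4. N_y = 14  [2·N = B+C = (18, 18)+(20, 10)]
   so N = (19, 14)

N = (19, 14)
M = (15, 17)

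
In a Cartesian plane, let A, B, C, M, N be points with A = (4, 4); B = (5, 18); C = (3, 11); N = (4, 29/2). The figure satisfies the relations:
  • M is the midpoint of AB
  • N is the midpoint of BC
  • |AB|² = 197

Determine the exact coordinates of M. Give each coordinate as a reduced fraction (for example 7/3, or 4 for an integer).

M = (9/2, 11)

1. M_x = 9/2  [2·M = A+B = (4, 4)+(5, 18)]
2. M_y = 11  [2·M = A+B = (4, 4)+(5, 18)]
   so M = (9/2, 11)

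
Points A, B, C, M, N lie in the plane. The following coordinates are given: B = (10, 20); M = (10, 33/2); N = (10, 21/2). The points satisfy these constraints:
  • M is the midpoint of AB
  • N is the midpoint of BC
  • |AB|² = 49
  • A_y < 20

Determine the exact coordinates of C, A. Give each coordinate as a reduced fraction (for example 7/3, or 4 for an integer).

C = (10, 1)
A = (10, 13)

1. A_x = 10  [A = 2·M−B = 2·(10, 33/2)−(10, 20)]
2. A_y = 13  [A = 2·M−B = 2·(10, 33/2)−(10, 20)]
   so A = (10, 13)
3. C_x = 10  [C = 2·N−B = 2·(10, 21/2)−(10, 20)]
4. C_y = 1  [C = 2·N−B = 2·(10, 21/2)−(10, 20)]
   so C = (10, 1)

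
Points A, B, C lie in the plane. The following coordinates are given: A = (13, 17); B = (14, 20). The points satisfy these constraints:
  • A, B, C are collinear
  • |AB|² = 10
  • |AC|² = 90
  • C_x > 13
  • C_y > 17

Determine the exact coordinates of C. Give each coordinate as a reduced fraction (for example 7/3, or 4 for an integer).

1. C_x = 16  [[A, B, C are collinear ⇒ -3x+1y+22=0] ∩ [|C−(13, 17)|²=90]]
2. C_y = 26  [[A, B, C are collinear ⇒ -3x+1y+22=0] ∩ [|C−(13, 17)|²=90]]
   so C = (16, 26)

C = (16, 26)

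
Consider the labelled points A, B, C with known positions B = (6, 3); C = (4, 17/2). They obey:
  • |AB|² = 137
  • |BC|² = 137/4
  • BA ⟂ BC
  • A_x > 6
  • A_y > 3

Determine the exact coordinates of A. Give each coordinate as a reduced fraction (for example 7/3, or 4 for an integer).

1. A_x = 17  [[BA ⟂ BC ⇒ -2x+11/2y-9/2=0] ∩ [|A−(6, 3)|²=137]]
2. A_y = 7  [[BA ⟂ BC ⇒ -2x+11/2y-9/2=0] ∩ [|A−(6, 3)|²=137]]
   so A = (17, 7)

A = (17, 7)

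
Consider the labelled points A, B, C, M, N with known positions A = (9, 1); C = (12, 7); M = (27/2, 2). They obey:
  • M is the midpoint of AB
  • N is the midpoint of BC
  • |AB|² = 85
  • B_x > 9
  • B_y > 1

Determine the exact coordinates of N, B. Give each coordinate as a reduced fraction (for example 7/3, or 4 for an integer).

1. B_x = 18  [B = 2·M−A = 2·(27/2, 2)−(9, 1)]
2. B_y = 3  [B = 2·M−A = 2·(27/2, 2)−(9, 1)]
   so B = (18, 3)
3. N_x = 15  [2·N = B+C = (18, 3)+(12, 7)]
4. N_y = 5  [2·N = B+C = (18, 3)+(12, 7)]
   so N = (15, 5)

N = (15, 5)
B = (18, 3)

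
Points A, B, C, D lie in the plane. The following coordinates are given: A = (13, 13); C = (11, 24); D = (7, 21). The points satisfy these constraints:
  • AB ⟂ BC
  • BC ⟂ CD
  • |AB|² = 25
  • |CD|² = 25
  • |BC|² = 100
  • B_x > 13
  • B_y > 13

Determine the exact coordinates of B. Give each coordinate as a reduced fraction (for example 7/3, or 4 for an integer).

1. B_x = 17  [[BC ⟂ CD ⇒ 4x+3y-116=0] ∩ [|B−(13, 13)|²=25]]
2. B_y = 16  [[BC ⟂ CD ⇒ 4x+3y-116=0] ∩ [|B−(13, 13)|²=25]]
   so B = (17, 16)

B = (17, 16)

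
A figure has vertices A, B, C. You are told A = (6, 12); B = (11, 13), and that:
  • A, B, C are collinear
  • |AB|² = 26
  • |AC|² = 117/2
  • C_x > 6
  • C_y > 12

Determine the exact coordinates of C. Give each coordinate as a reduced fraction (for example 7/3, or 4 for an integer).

C = (27/2, 27/2)

1. C_x = 27/2  [[A, B, C are collinear ⇒ -1x+5y-54=0] ∩ [|C−(6, 12)|²=117/2]]
2. C_y = 27/2  [[A, B, C are collinear ⇒ -1x+5y-54=0] ∩ [|C−(6, 12)|²=117/2]]
   so C = (27/2, 27/2)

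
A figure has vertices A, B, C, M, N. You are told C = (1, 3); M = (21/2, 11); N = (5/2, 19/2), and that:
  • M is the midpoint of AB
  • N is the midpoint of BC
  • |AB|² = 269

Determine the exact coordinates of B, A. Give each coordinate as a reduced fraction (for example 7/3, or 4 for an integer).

B = (4, 16)
A = (17, 6)

1. B_x = 4  [B = 2·N−C = 2·(5/2, 19/2)−(1, 3)]
2. B_y = 16  [B = 2·N−C = 2·(5/2, 19/2)−(1, 3)]
   so B = (4, 16)
3. A_x = 17  [A = 2·M−B = 2·(21/2, 11)−(4, 16)]
4. A_y = 6  [A = 2·M−B = 2·(21/2, 11)−(4, 16)]
   so A = (17, 6)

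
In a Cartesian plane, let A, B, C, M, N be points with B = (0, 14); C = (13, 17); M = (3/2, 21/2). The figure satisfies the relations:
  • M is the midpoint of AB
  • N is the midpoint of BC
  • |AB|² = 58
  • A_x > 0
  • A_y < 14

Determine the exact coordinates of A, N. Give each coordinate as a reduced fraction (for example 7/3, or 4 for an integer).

A = (3, 7)
N = (13/2, 31/2)

1. A_x = 3  [A = 2·M−B = 2·(3/2, 21/2)−(0, 14)]
2. A_y = 7  [A = 2·M−B = 2·(3/2, 21/2)−(0, 14)]
   so A = (3, 7)
3. N_x = 13/2  [2·N = B+C = (0, 14)+(13, 17)]
4. N_y = 31/2  [2·N = B+C = (0, 14)+(13, 17)]
   so N = (13/2, 31/2)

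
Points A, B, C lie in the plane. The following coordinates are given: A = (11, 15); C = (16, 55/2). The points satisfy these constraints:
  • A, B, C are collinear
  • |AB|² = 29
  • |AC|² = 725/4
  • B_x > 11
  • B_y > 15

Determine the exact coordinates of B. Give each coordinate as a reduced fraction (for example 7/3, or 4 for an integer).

1. B_x = 13  [[A, B, C are collinear ⇒ 25/2x-5y-125/2=0] ∩ [|B−(11, 15)|²=29]]
2. B_y = 20  [[A, B, C are collinear ⇒ 25/2x-5y-125/2=0] ∩ [|B−(11, 15)|²=29]]
   so B = (13, 20)

B = (13, 20)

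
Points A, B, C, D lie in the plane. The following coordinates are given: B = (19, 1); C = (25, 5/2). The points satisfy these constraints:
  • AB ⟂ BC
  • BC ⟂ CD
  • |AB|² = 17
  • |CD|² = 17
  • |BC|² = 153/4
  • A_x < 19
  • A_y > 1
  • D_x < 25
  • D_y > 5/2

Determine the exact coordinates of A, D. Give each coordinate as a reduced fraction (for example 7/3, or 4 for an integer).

1. A_x = 18  [[AB ⟂ BC ⇒ -6x-3/2y+231/2=0] ∩ [|A−(19, 1)|²=17]]
2. A_y = 5  [[AB ⟂ BC ⇒ -6x-3/2y+231/2=0] ∩ [|A−(19, 1)|²=17]]
   so A = (18, 5)
3. D_x = 24  [[BC ⟂ CD ⇒ 6x+3/2y-615/4=0] ∩ [|D−(25, 5/2)|²=17]]
4. D_y = 13/2  [[BC ⟂ CD ⇒ 6x+3/2y-615/4=0] ∩ [|D−(25, 5/2)|²=17]]
   so D = (24, 13/2)

A = (18, 5)
D = (24, 13/2)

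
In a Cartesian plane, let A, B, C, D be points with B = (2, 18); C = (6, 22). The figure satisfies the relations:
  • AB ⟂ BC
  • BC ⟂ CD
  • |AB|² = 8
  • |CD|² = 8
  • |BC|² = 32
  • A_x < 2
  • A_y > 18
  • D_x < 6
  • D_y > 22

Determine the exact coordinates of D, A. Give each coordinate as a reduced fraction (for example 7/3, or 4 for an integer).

D = (4, 24)
A = (0, 20)

1. D_x = 4  [[BC ⟂ CD ⇒ 4x+4y-112=0] ∩ [|D−(6, 22)|²=8]]
2. D_y = 24  [[BC ⟂ CD ⇒ 4x+4y-112=0] ∩ [|D−(6, 22)|²=8]]
   so D = (4, 24)
3. A_x = 0  [[AB ⟂ BC ⇒ -4x-4y+80=0] ∩ [|A−(2, 18)|²=8]]
4. A_y = 20  [[AB ⟂ BC ⇒ -4x-4y+80=0] ∩ [|A−(2, 18)|²=8]]
   so A = (0, 20)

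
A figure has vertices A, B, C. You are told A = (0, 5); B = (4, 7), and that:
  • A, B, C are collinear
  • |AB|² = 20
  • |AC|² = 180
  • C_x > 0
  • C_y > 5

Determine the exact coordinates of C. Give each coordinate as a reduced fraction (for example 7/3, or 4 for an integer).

1. C_x = 12  [[A, B, C are collinear ⇒ -2x+4y-20=0] ∩ [|C−(0, 5)|²=180]]
2. C_y = 11  [[A, B, C are collinear ⇒ -2x+4y-20=0] ∩ [|C−(0, 5)|²=180]]
   so C = (12, 11)

C = (12, 11)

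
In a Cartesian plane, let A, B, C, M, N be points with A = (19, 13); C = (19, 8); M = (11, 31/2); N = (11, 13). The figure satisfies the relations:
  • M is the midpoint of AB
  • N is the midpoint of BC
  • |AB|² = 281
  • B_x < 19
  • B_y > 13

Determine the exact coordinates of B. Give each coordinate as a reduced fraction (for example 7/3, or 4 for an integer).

B = (3, 18)

1. B_x = 3  [B = 2·M−A = 2·(11, 31/2)−(19, 13)]
2. B_y = 18  [B = 2·M−A = 2·(11, 31/2)−(19, 13)]
   so B = (3, 18)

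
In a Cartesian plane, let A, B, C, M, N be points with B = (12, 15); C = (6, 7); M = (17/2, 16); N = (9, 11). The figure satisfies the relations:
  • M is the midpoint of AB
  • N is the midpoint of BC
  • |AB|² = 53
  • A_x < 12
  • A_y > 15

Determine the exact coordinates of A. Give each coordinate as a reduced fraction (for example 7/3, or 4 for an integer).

A = (5, 17)

1. A_x = 5  [A = 2·M−B = 2·(17/2, 16)−(12, 15)]
2. A_y = 17  [A = 2·M−B = 2·(17/2, 16)−(12, 15)]
   so A = (5, 17)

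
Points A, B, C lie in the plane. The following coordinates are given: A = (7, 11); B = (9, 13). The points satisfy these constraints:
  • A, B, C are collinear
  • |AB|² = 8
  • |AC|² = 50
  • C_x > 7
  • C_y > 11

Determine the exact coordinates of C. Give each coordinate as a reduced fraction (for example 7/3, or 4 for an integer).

1. C_x = 12  [[A, B, C are collinear ⇒ -2x+2y-8=0] ∩ [|C−(7, 11)|²=50]]
2. C_y = 16  [[A, B, C are collinear ⇒ -2x+2y-8=0] ∩ [|C−(7, 11)|²=50]]
   so C = (12, 16)

C = (12, 16)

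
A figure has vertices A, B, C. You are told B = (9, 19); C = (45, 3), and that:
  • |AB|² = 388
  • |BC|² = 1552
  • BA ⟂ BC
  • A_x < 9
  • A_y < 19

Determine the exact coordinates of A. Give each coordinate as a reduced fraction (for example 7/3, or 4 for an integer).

1. A_x = 1  [[BA ⟂ BC ⇒ 36x-16y-20=0] ∩ [|A−(9, 19)|²=388]]
2. A_y = 1  [[BA ⟂ BC ⇒ 36x-16y-20=0] ∩ [|A−(9, 19)|²=388]]
   so A = (1, 1)

A = (1, 1)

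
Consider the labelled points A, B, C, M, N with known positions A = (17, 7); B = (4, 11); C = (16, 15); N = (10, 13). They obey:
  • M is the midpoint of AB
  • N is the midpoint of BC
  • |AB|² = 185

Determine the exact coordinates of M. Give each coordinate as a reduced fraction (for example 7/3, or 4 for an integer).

M = (21/2, 9)

1. M_x = 21/2  [2·M = A+B = (17, 7)+(4, 11)]
2. M_y = 9  [2·M = A+B = (17, 7)+(4, 11)]
   so M = (21/2, 9)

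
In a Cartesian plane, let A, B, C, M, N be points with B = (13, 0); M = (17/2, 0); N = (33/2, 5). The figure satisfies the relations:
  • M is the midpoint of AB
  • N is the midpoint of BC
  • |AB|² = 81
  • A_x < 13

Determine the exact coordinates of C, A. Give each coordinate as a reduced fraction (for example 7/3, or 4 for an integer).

C = (20, 10)
A = (4, 0)

1. A_x = 4  [A = 2·M−B = 2·(17/2, 0)−(13, 0)]
2. A_y = 0  [A = 2·M−B = 2·(17/2, 0)−(13, 0)]
   so A = (4, 0)
3. C_x = 20  [C = 2·N−B = 2·(33/2, 5)−(13, 0)]
4. C_y = 10  [C = 2·N−B = 2·(33/2, 5)−(13, 0)]
   so C = (20, 10)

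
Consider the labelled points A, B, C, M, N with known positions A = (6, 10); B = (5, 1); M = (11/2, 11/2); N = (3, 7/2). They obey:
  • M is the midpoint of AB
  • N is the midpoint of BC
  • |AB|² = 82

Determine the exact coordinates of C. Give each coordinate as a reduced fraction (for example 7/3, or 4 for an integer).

C = (1, 6)

1. C_x = 1  [C = 2·N−B = 2·(3, 7/2)−(5, 1)]
2. C_y = 6  [C = 2·N−B = 2·(3, 7/2)−(5, 1)]
   so C = (1, 6)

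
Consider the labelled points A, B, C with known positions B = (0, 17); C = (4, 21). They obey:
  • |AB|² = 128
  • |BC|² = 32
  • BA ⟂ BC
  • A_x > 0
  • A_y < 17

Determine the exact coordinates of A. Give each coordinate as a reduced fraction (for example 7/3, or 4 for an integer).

A = (8, 9)

1. A_x = 8  [[BA ⟂ BC ⇒ 4x+4y-68=0] ∩ [|A−(0, 17)|²=128]]
2. A_y = 9  [[BA ⟂ BC ⇒ 4x+4y-68=0] ∩ [|A−(0, 17)|²=128]]
   so A = (8, 9)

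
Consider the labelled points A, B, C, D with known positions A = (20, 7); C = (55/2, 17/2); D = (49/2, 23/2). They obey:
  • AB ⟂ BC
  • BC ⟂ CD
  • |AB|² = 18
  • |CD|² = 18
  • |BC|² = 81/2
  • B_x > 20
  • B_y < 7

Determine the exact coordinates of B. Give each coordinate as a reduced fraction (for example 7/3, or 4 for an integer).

B = (23, 4)

1. B_x = 23  [[BC ⟂ CD ⇒ 3x-3y-57=0] ∩ [|B−(20, 7)|²=18]]
2. B_y = 4  [[BC ⟂ CD ⇒ 3x-3y-57=0] ∩ [|B−(20, 7)|²=18]]
   so B = (23, 4)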